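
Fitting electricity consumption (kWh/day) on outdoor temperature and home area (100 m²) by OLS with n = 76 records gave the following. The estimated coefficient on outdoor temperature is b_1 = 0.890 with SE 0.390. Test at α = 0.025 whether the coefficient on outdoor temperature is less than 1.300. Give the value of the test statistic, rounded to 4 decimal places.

t = -1.0513

H₀: β₁ = 1.300 vs H₁: β₁ < 1.300.
t = (b_1 − β₁⁰)/SE = (0.890 − 1.300) / 0.390 = -1.0513.
df = n − k − 1 = 76 − 2 − 1 = 73.
One-sided p ≈ 0.1483, which is ≥ 0.025, so fail to reject H₀.
The data do not give significant evidence that the true slope on outdoor temperature is below 1.300 kWh/day per unit, holding the other predictors fixed.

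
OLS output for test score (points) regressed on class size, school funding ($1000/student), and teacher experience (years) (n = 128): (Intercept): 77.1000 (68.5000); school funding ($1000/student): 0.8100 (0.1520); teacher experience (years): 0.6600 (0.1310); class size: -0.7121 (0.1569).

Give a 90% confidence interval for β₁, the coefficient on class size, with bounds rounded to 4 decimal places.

(-0.9721, -0.4521)

Read off: b = -0.7121, SE = 0.1569 for class size.
df = n − k − 1 = 128 − 3 − 1 = 124.
t* = t_{0.05, 124} = 1.657235.
Margin = t* × SE = 1.657235 × 0.1569 = 0.260020.
CI: -0.7121 ± 0.260020 → (-0.9721, -0.4521).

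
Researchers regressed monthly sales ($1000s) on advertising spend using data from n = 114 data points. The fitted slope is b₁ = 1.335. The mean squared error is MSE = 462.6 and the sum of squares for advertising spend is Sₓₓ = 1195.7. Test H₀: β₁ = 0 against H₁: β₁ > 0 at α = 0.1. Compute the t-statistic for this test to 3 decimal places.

t = 2.146

SE(b₁) = √(MSE/Sₓₓ) = √(462.6/1195.7) = 0.622002.
t = 1.335 / 0.622002 = 2.146.
df = n − 2 = 112.
One-sided p ≈ 0.0170, which is < 0.1, so reject H₀.
There is evidence that the true slope on advertising spend is positive.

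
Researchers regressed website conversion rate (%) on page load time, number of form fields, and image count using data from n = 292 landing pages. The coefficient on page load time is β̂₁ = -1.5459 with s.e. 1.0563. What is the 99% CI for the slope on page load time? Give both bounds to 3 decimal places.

df = n − k − 1 = 292 − 3 − 1 = 288.
t* = t_{0.005, 288} = 2.593008.
Margin = t* × SE = 2.593008 × 1.0563 = 2.73899.
CI: -1.5459 ± 2.73899 → (-4.285, 1.193).
With 99% confidence, each one-unit increase in page load time is associated with a change of between -4.285 and 1.193 % in website conversion rate, holding the other predictors fixed.

(-4.285, 1.193)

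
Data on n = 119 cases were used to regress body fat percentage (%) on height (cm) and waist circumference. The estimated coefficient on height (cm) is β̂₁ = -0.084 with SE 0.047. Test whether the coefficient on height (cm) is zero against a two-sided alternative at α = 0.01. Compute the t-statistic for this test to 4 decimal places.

H₀: β₁ = 0 vs H₁: β₁ ≠ 0.
t = (β̂₁ − β₁⁰)/SE = -0.084 / 0.047 = -1.7872.
df = n − k − 1 = 119 − 2 − 1 = 116.
Two-sided p ≈ 0.0765, which is ≥ 0.01, so fail to reject H₀.
The data do not give significant evidence of an association between height (cm) and body fat percentage, after adjusting for the other predictors.

t = -1.7872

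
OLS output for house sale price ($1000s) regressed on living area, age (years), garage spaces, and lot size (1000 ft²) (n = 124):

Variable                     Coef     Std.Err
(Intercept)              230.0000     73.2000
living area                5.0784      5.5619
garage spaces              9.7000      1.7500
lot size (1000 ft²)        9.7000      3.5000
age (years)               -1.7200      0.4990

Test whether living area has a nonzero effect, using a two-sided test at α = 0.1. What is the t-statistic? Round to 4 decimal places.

Read off: b = 5.0784, SE = 5.5619 for living area.
H₀: β₁ = 0 vs H₁: β₁ ≠ 0.
t = 5.0784 / 5.5619 = 0.9131.
df = n − k − 1 = 124 − 4 − 1 = 119.
Two-sided p ≈ 0.3631, which is ≥ 0.1, so fail to reject H₀.
The data do not give significant evidence of an association between living area and house sale price, after adjusting for the other predictors.

t = 0.9131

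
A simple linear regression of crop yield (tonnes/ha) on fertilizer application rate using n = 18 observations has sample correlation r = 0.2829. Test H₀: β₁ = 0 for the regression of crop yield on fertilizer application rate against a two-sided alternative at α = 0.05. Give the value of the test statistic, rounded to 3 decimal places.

t = r·√(n − 2)/√(1 − r²) = 0.2829·√16/√0.919968 = 1.180.
df = n − 2 = 16.
Two-sided p ≈ 0.2553, which is ≥ 0.05, so fail to reject H₀.
The data do not give significant evidence of a linear association between fertilizer application rate and crop yield.

t = 1.180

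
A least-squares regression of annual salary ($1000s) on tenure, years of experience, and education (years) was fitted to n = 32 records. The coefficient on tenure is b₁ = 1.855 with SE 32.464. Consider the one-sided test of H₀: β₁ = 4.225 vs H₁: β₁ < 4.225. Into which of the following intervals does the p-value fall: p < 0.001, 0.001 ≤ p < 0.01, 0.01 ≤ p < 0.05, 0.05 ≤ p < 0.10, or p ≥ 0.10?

t = (1.855 − 4.225) / 32.464 = -0.073.
df = n − k − 1 = 32 − 3 − 1 = 28.
One-sided p = P(T_{28} < t) ≈ 0.4712.
So p ≥ 0.10.

p ≥ 0.10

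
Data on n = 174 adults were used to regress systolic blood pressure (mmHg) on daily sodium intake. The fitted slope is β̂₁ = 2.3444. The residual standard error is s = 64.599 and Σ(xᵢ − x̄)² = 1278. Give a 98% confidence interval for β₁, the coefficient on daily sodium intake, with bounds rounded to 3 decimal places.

(-1.899, 6.588)

SE(β̂₁) = s/√Sₓₓ = 64.599/√1278 = 1.80701.
df = n − 2 = 172.
t* = t_{0.01, 172} = 2.348223.
Margin = t* × SE = 2.348223 × 1.80701 = 4.24326.
CI: 2.3444 ± 4.24326 → (-1.899, 6.588).
With 98% confidence, each one-unit increase in daily sodium intake is associated with a change of between -1.899 and 6.588 mmHg in systolic blood pressure.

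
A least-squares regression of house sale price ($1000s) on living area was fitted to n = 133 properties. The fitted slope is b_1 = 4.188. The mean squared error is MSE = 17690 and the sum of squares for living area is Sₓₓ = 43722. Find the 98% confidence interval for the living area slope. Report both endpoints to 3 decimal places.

(2.690, 5.686)

SE(b_1) = √(MSE/Sₓₓ) = √(17690/43722) = 0.636083.
df = n − 2 = 131.
t* = t_{0.01, 131} = 2.35515.
Margin = t* × SE = 2.35515 × 0.636083 = 1.49807.
CI: 4.188 ± 1.49807 → (2.690, 5.686).
With 98% confidence, each one-unit increase in living area is associated with a change of between 2.690 and 5.686 $1000s in house sale price.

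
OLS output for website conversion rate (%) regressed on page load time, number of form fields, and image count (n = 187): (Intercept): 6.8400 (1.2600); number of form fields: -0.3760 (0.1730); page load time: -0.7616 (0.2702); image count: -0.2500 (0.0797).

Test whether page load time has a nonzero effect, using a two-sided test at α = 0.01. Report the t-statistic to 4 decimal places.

t = -2.8187

Read off: b = -0.7616, SE = 0.2702 for page load time.
H₀: β₁ = 0 vs H₁: β₁ ≠ 0.
t = -0.7616 / 0.2702 = -2.8187.
df = n − k − 1 = 187 − 3 − 1 = 183.
Two-sided p ≈ 0.0054, which is < 0.01, so reject H₀.
There is evidence that page load time is associated with website conversion rate, holding the other predictors fixed.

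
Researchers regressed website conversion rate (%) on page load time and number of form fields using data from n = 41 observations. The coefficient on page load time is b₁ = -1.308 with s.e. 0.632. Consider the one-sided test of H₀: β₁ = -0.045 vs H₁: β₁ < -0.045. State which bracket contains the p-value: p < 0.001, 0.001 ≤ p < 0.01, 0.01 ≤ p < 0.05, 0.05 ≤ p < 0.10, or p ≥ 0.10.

0.01 ≤ p < 0.05

t = (-1.308 − (-0.045)) / 0.632 = -1.998.
df = n − k − 1 = 41 − 2 − 1 = 38.
One-sided p = P(T_{38} < t) ≈ 0.0264.
So 0.01 ≤ p < 0.05.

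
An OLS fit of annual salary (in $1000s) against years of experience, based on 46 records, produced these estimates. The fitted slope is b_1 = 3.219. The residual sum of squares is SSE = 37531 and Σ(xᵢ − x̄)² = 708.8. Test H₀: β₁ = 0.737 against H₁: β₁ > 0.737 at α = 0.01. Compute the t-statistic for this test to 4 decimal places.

MSE = SSE/(n − 2) = 37531/44 = 852.977.
SE(b_1) = √(MSE/Sₓₓ) = √(852.977/708.8) = 1.097.
t = (3.219 − 0.737) / 1.097 = 2.2625.
df = n − 2 = 44.
One-sided p ≈ 0.0143, which is ≥ 0.01, so fail to reject H₀.
The data do not give significant evidence that the true slope on years of experience exceeds 0.737 $1000s per unit.

t = 2.2625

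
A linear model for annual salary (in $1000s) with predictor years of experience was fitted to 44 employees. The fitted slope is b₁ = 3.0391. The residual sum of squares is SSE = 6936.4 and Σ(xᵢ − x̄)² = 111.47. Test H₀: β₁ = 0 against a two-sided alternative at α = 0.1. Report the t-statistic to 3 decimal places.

MSE = SSE/(n − 2) = 6936.4/42 = 165.152.
SE(b₁) = √(MSE/Sₓₓ) = √(165.152/111.47) = 1.2172.
t = 3.0391 / 1.2172 = 2.497.
df = n − 2 = 42.
Two-sided p ≈ 0.0165, which is < 0.1, so reject H₀.
There is evidence that years of experience is associated with annual salary.

t = 2.497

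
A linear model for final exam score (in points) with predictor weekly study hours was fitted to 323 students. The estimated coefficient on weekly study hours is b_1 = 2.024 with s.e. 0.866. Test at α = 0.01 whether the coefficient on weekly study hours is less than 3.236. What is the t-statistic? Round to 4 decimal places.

t = -1.3995

H₀: β₁ = 3.236 vs H₁: β₁ < 3.236.
t = (b_1 − β₁⁰)/SE = (2.024 − 3.236) / 0.866 = -1.3995.
df = n − 2 = 323 − 2 = 321.
One-sided p ≈ 0.0813, which is ≥ 0.01, so fail to reject H₀.
The data do not give significant evidence that the true slope on weekly study hours is below 3.236 points per unit.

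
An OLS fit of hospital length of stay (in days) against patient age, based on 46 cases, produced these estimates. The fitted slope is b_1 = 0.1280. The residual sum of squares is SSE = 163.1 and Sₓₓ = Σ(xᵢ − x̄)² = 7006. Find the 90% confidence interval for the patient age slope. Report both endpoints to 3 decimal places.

(0.089, 0.167)

MSE = SSE/(n − 2) = 163.1/44 = 3.70682.
SE(b_1) = √(MSE/Sₓₓ) = √(3.70682/7006) = 0.023002.
df = n − 2 = 44.
t* = t_{0.05, 44} = 1.68023.
Margin = t* × SE = 1.68023 × 0.023002 = 0.03865.
CI: 0.1280 ± 0.03865 → (0.089, 0.167).
With 90% confidence, each one-unit increase in patient age is associated with a change of between 0.089 and 0.167 days in hospital length of stay.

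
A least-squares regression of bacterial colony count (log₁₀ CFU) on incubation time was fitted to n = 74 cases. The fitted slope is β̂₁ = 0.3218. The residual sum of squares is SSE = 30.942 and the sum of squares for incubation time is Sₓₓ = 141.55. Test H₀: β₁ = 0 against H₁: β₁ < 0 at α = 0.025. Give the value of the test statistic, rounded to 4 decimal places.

MSE = SSE/(n − 2) = 30.942/72 = 0.42975.
SE(β̂₁) = √(MSE/Sₓₓ) = √(0.42975/141.55) = 0.0551002.
t = 0.3218 / 0.0551002 = 5.8403.
df = n − 2 = 72.
One-sided p ≈ 1.0000, which is ≥ 0.025, so fail to reject H₀.
The data do not give significant evidence that the true slope on incubation time is negative.

t = 5.8403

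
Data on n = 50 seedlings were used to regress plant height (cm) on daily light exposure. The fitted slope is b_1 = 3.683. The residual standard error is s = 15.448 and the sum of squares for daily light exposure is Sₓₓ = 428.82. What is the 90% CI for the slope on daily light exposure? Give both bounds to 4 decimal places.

SE(b_1) = s/√Sₓₓ = 15.448/√428.82 = 0.745993.
df = n − 2 = 48.
t* = t_{0.05, 48} = 1.677224.
Margin = t* × SE = 1.677224 × 0.745993 = 1.251197.
CI: 3.683 ± 1.251197 → (2.4318, 4.9342).
With 90% confidence, each one-unit increase in daily light exposure is associated with a change of between 2.4318 and 4.9342 cm in plant height.

(2.4318, 4.9342)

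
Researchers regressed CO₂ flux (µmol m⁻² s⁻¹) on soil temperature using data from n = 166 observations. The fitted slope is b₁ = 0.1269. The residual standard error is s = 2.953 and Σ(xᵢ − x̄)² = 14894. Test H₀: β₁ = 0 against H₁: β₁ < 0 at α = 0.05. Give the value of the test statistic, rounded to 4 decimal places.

SE(b₁) = s/√Sₓₓ = 2.953/√14894 = 0.0241968.
t = 0.1269 / 0.0241968 = 5.2445.
df = n − 2 = 164.
One-sided p ≈ 1.0000, which is ≥ 0.05, so fail to reject H₀.
The data do not give significant evidence that the true slope on soil temperature is negative.

t = 5.2445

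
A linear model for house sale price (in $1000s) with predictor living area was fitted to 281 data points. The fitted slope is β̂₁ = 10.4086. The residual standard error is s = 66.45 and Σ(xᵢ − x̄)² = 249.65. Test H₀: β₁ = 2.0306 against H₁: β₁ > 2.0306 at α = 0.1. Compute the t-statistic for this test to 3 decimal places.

t = 1.992

SE(β̂₁) = s/√Sₓₓ = 66.45/√249.65 = 4.20561.
t = (10.4086 − 2.0306) / 4.20561 = 1.992.
df = n − 2 = 279.
One-sided p ≈ 0.0237, which is < 0.1, so reject H₀.
There is evidence that the true slope on living area exceeds 2.0306 $1000s per unit.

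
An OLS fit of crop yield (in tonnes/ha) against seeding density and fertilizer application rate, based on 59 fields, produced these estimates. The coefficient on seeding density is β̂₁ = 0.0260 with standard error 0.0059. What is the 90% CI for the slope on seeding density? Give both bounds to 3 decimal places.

df = n − k − 1 = 59 − 2 − 1 = 56.
t* = t_{0.05, 56} = 1.672522.
Margin = t* × SE = 1.672522 × 0.0059 = 0.00987.
CI: 0.0260 ± 0.00987 → (0.016, 0.036).
With 90% confidence, each one-unit increase in seeding density is associated with a change of between 0.016 and 0.036 tonnes/ha in crop yield, holding the other predictors fixed.

(0.016, 0.036)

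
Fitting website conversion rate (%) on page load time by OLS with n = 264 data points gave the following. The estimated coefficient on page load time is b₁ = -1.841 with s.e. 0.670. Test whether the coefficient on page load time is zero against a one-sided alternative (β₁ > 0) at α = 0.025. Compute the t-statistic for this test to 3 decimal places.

t = -2.748

H₀: β₁ = 0 vs H₁: β₁ > 0.
t = (b₁ − β₁⁰)/SE = -1.841 / 0.670 = -2.748.
df = n − 2 = 264 − 2 = 262.
One-sided p ≈ 0.9968, which is ≥ 0.025, so fail to reject H₀.
The data do not give significant evidence that the true slope on page load time is positive.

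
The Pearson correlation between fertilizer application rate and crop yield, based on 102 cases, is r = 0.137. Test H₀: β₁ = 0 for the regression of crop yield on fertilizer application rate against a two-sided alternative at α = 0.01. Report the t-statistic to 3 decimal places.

t = 1.383

t = r·√(n − 2)/√(1 − r²) = 0.137·√100/√0.981231 = 1.383.
df = n − 2 = 100.
Two-sided p ≈ 0.1697, which is ≥ 0.01, so fail to reject H₀.
The data do not give significant evidence of a linear association between fertilizer application rate and crop yield.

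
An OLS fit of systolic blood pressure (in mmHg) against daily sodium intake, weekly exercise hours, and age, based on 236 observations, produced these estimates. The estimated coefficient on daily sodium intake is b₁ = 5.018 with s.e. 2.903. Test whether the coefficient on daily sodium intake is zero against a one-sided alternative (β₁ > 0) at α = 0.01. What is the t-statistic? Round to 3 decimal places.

t = 1.729

H₀: β₁ = 0 vs H₁: β₁ > 0.
t = (b₁ − β₁⁰)/SE = 5.018 / 2.903 = 1.729.
df = n − k − 1 = 236 − 3 − 1 = 232.
One-sided p ≈ 0.0426, which is ≥ 0.01, so fail to reject H₀.
The data do not give significant evidence that the true slope on daily sodium intake is positive, holding the other predictors fixed.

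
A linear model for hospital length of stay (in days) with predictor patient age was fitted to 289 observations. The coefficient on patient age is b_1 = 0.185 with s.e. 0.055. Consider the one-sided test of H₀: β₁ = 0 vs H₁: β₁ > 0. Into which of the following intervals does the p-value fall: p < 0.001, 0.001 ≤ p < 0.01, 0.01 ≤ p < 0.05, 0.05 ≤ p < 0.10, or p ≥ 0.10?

p < 0.001

t = 0.185 / 0.055 = 3.364.
df = n − 2 = 289 − 2 = 287.
One-sided p = P(T_{287} > t) ≈ 0.0004.
So p < 0.001.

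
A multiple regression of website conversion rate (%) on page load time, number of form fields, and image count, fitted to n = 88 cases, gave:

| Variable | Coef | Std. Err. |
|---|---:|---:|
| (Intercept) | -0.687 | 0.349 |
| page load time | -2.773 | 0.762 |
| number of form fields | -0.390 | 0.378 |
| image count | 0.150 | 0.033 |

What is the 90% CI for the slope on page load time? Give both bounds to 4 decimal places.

(-4.0404, -1.5056)

Read off: b = -2.773, SE = 0.762 for page load time.
df = n − k − 1 = 88 − 3 − 1 = 84.
t* = t_{0.05, 84} = 1.663197.
Margin = t* × SE = 1.663197 × 0.762 = 1.267356.
CI: -2.773 ± 1.267356 → (-4.0404, -1.5056).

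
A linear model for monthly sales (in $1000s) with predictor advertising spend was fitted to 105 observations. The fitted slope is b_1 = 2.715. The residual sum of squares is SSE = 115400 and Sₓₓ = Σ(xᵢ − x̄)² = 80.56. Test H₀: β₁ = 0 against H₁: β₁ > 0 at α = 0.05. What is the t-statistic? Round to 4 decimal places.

t = 0.7280

MSE = SSE/(n − 2) = 115400/103 = 1120.39.
SE(b_1) = √(MSE/Sₓₓ) = √(1120.39/80.56) = 3.72928.
t = 2.715 / 3.72928 = 0.7280.
df = n − 2 = 103.
One-sided p ≈ 0.2341, which is ≥ 0.05, so fail to reject H₀.
The data do not give significant evidence that the true slope on advertising spend is positive.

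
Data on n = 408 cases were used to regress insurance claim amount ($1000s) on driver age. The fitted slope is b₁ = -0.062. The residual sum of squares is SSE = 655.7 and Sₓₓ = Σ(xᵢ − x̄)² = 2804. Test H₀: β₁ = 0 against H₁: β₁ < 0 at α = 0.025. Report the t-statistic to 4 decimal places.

MSE = SSE/(n − 2) = 655.7/406 = 1.61502.
SE(b₁) = √(MSE/Sₓₓ) = √(1.61502/2804) = 0.0239994.
t = -0.062 / 0.0239994 = -2.5834.
df = n − 2 = 406.
One-sided p ≈ 0.0051, which is < 0.025, so reject H₀.
There is evidence that the true slope on driver age is negative.

t = -2.5834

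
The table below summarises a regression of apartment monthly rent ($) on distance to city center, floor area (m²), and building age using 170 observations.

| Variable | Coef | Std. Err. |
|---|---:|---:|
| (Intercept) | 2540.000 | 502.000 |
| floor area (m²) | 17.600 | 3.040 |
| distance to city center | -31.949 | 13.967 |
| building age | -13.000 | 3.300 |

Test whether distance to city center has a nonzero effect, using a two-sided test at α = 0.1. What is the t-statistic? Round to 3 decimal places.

Read off: b = -31.949, SE = 13.967 for distance to city center.
H₀: β₁ = 0 vs H₁: β₁ ≠ 0.
t = -31.949 / 13.967 = -2.287.
df = n − k − 1 = 170 − 3 − 1 = 166.
Two-sided p ≈ 0.0234, which is < 0.1, so reject H₀.
There is evidence that distance to city center is associated with apartment monthly rent, holding the other predictors fixed.

t = -2.287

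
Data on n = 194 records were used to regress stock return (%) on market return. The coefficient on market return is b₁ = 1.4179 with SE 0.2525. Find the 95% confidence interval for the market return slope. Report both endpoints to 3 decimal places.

df = n − 2 = 194 − 2 = 192.
t* = t_{0.025, 192} = 1.972396.
Margin = t* × SE = 1.972396 × 0.2525 = 0.49803.
CI: 1.4179 ± 0.49803 → (0.920, 1.916).
With 95% confidence, each one-unit increase in market return is associated with a change of between 0.920 and 1.916 % in stock return.

(0.920, 1.916)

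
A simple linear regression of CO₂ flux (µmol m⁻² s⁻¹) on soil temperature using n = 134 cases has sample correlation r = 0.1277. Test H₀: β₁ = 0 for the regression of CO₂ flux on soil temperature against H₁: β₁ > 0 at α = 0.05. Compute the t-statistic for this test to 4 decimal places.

t = 1.4793

t = r·√(n − 2)/√(1 − r²) = 0.1277·√132/√0.983693 = 1.4793.
df = n − 2 = 132.
One-sided p ≈ 0.0707, which is ≥ 0.05, so fail to reject H₀.
The data do not give significant evidence of a linear association between soil temperature and CO₂ flux.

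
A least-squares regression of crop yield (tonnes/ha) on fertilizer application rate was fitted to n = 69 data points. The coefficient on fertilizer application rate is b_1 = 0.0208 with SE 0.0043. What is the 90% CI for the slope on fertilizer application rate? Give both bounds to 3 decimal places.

(0.014, 0.028)

df = n − 2 = 69 − 2 = 67.
t* = t_{0.05, 67} = 1.667916.
Margin = t* × SE = 1.667916 × 0.0043 = 0.00717.
CI: 0.0208 ± 0.00717 → (0.014, 0.028).
With 90% confidence, each one-unit increase in fertilizer application rate is associated with a change of between 0.014 and 0.028 tonnes/ha in crop yield.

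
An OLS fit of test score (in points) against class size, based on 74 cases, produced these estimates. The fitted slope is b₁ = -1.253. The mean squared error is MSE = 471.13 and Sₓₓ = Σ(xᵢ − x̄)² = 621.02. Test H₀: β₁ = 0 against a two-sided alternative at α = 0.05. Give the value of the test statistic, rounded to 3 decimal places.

SE(b₁) = √(MSE/Sₓₓ) = √(471.13/621.02) = 0.870999.
t = -1.253 / 0.870999 = -1.439.
df = n − 2 = 72.
Two-sided p ≈ 0.1546, which is ≥ 0.05, so fail to reject H₀.
The data do not give significant evidence of an association between class size and test score.

t = -1.439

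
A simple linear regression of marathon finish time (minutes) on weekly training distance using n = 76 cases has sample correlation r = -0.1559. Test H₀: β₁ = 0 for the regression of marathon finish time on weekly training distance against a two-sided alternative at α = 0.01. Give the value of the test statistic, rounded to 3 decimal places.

t = -1.358

t = r·√(n − 2)/√(1 − r²) = -0.1559·√74/√0.975695 = -1.358.
df = n − 2 = 74.
Two-sided p ≈ 0.1787, which is ≥ 0.01, so fail to reject H₀.
The data do not give significant evidence of a linear association between weekly training distance and marathon finish time.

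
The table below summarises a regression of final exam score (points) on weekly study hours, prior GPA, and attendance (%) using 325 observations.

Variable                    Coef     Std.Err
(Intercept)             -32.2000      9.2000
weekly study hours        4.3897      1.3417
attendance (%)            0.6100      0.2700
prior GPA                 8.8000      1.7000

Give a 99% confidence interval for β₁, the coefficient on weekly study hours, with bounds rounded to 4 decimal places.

Read off: b = 4.3897, SE = 1.3417 for weekly study hours.
df = n − k − 1 = 325 − 3 − 1 = 321.
t* = t_{0.005, 321} = 2.591232.
Margin = t* × SE = 2.591232 × 1.3417 = 3.476656.
CI: 4.3897 ± 3.476656 → (0.9130, 7.8664).

(0.9130, 7.8664)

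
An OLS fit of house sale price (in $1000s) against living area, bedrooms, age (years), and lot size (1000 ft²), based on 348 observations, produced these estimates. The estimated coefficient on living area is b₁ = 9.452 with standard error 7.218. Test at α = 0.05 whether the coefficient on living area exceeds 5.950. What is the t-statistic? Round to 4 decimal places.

t = 0.4852

H₀: β₁ = 5.950 vs H₁: β₁ > 5.950.
t = (b₁ − β₁⁰)/SE = (9.452 − 5.950) / 7.218 = 0.4852.
df = n − k − 1 = 348 − 4 − 1 = 343.
One-sided p ≈ 0.3139, which is ≥ 0.05, so fail to reject H₀.
The data do not give significant evidence that the true slope on living area exceeds 5.950 $1000s per unit, holding the other predictors fixed.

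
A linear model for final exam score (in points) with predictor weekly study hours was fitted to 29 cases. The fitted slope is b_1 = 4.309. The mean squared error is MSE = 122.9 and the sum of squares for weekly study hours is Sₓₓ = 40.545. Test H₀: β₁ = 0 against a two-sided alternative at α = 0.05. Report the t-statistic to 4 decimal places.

SE(b_1) = √(MSE/Sₓₓ) = √(122.9/40.545) = 1.74103.
t = 4.309 / 1.74103 = 2.4750.
df = n − 2 = 27.
Two-sided p ≈ 0.0199, which is < 0.05, so reject H₀.
There is evidence that weekly study hours is associated with final exam score.

t = 2.4750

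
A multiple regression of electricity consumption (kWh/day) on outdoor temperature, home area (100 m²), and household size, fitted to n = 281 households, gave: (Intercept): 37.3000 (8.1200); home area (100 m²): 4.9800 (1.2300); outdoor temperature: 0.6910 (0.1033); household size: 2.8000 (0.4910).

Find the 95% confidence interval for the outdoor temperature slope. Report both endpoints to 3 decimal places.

Read off: b = 0.6910, SE = 0.1033 for outdoor temperature.
df = n − k − 1 = 281 − 3 − 1 = 277.
t* = t_{0.025, 277} = 1.968565.
Margin = t* × SE = 1.968565 × 0.1033 = 0.20335.
CI: 0.6910 ± 0.20335 → (0.488, 0.894).

(0.488, 0.894)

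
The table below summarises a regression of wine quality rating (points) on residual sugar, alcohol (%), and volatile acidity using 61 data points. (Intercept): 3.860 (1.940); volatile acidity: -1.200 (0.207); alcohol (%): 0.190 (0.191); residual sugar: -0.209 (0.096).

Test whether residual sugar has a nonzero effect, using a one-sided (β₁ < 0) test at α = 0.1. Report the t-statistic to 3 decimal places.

t = -2.177

Read off: b = -0.209, SE = 0.096 for residual sugar.
H₀: β₁ = 0 vs H₁: β₁ < 0.
t = -0.209 / 0.096 = -2.177.
df = n − k − 1 = 61 − 3 − 1 = 57.
One-sided p ≈ 0.0168, which is < 0.1, so reject H₀.
There is evidence that the true slope on residual sugar is negative, holding the other predictors fixed.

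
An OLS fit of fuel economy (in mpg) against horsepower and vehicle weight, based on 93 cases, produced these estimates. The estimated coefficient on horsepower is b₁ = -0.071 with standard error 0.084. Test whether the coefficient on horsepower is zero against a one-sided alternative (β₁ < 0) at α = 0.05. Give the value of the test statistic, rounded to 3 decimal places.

H₀: β₁ = 0 vs H₁: β₁ < 0.
t = (b₁ − β₁⁰)/SE = -0.071 / 0.084 = -0.845.
df = n − k − 1 = 93 − 2 − 1 = 90.
One-sided p ≈ 0.2001, which is ≥ 0.05, so fail to reject H₀.
The data do not give significant evidence that the true slope on horsepower is negative, holding the other predictors fixed.

t = -0.845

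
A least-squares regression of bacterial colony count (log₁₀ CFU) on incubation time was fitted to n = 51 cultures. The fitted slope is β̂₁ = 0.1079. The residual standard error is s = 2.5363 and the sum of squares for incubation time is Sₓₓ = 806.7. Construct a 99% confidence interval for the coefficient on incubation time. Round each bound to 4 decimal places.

(-0.1314, 0.3472)

SE(β̂₁) = s/√Sₓₓ = 2.5363/√806.7 = 0.0892986.
df = n − 2 = 49.
t* = t_{0.005, 49} = 2.679952.
Margin = t* × SE = 2.679952 × 0.0892986 = 0.239316.
CI: 0.1079 ± 0.239316 → (-0.1314, 0.3472).
With 99% confidence, each one-unit increase in incubation time is associated with a change of between -0.1314 and 0.3472 log₁₀ CFU in bacterial colony count.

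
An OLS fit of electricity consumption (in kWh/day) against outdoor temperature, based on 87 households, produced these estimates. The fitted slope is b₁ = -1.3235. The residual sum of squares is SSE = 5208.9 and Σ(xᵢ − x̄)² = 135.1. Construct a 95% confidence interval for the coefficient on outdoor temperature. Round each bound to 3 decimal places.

MSE = SSE/(n − 2) = 5208.9/85 = 61.2812.
SE(b₁) = √(MSE/Sₓₓ) = √(61.2812/135.1) = 0.673497.
df = n − 2 = 85.
t* = t_{0.025, 85} = 1.988268.
Margin = t* × SE = 1.988268 × 0.673497 = 1.33909.
CI: -1.3235 ± 1.33909 → (-2.663, 0.016).
With 95% confidence, each one-unit increase in outdoor temperature is associated with a change of between -2.663 and 0.016 kWh/day in electricity consumption.

(-2.663, 0.016)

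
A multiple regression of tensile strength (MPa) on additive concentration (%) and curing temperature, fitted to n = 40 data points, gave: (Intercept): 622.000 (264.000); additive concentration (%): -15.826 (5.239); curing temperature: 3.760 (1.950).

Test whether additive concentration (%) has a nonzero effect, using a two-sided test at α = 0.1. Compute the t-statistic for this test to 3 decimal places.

t = -3.021

Read off: b = -15.826, SE = 5.239 for additive concentration (%).
H₀: β₁ = 0 vs H₁: β₁ ≠ 0.
t = -15.826 / 5.239 = -3.021.
df = n − k − 1 = 40 − 2 − 1 = 37.
Two-sided p ≈ 0.0046, which is < 0.1, so reject H₀.
There is evidence that additive concentration (%) is associated with tensile strength, holding the other predictors fixed.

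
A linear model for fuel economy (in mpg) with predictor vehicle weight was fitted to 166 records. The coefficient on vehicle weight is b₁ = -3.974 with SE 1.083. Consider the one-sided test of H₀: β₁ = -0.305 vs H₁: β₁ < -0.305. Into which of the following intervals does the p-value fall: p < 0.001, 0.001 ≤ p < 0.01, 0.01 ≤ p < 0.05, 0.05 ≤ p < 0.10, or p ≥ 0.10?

p < 0.001

t = (-3.974 − (-0.305)) / 1.083 = -3.388.
df = n − 2 = 166 − 2 = 164.
One-sided p = P(T_{164} < t) ≈ 0.0004.
So p < 0.001.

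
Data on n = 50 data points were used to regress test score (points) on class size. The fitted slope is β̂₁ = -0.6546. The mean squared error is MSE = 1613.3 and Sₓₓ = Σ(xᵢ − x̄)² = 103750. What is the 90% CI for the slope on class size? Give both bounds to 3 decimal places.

(-0.864, -0.445)

SE(β̂₁) = √(MSE/Sₓₓ) = √(1613.3/103750) = 0.124699.
df = n − 2 = 48.
t* = t_{0.05, 48} = 1.677224.
Margin = t* × SE = 1.677224 × 0.124699 = 0.20915.
CI: -0.6546 ± 0.20915 → (-0.864, -0.445).
With 90% confidence, each one-unit increase in class size is associated with a change of between -0.864 and -0.445 points in test score.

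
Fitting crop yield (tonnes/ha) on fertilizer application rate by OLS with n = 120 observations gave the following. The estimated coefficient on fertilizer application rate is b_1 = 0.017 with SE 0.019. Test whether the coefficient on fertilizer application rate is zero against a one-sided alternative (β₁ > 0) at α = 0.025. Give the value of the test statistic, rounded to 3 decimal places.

t = 0.895

H₀: β₁ = 0 vs H₁: β₁ > 0.
t = (b_1 − β₁⁰)/SE = 0.017 / 0.019 = 0.895.
df = n − 2 = 120 − 2 = 118.
One-sided p ≈ 0.1864, which is ≥ 0.025, so fail to reject H₀.
The data do not give significant evidence that the true slope on fertilizer application rate is positive.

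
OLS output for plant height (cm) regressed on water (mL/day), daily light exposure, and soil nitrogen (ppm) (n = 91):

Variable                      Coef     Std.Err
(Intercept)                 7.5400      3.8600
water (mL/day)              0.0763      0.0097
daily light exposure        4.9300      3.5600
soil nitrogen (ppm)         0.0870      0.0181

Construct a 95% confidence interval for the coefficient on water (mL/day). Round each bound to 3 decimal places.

(0.057, 0.096)

Read off: b = 0.0763, SE = 0.0097 for water (mL/day).
df = n − k − 1 = 91 − 3 − 1 = 87.
t* = t_{0.025, 87} = 1.987608.
Margin = t* × SE = 1.987608 × 0.0097 = 0.01928.
CI: 0.0763 ± 0.01928 → (0.057, 0.096).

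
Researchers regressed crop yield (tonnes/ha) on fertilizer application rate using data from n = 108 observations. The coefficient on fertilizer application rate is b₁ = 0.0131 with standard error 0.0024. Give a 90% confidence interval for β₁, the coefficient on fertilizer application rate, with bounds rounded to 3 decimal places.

(0.009, 0.017)

df = n − 2 = 108 − 2 = 106.
t* = t_{0.05, 106} = 1.659356.
Margin = t* × SE = 1.659356 × 0.0024 = 0.00398.
CI: 0.0131 ± 0.00398 → (0.009, 0.017).
With 90% confidence, each one-unit increase in fertilizer application rate is associated with a change of between 0.009 and 0.017 tonnes/ha in crop yield.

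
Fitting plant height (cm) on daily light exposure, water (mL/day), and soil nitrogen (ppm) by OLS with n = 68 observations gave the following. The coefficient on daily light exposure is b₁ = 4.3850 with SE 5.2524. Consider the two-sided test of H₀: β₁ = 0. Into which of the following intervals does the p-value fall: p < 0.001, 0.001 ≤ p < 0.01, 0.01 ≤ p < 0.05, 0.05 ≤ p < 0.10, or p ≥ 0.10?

p ≥ 0.10

t = 4.3850 / 5.2524 = 0.835.
df = n − k − 1 = 68 − 3 − 1 = 64.
Two-sided p = 2·P(T_{64} > |t|) ≈ 0.4069.
So p ≥ 0.10.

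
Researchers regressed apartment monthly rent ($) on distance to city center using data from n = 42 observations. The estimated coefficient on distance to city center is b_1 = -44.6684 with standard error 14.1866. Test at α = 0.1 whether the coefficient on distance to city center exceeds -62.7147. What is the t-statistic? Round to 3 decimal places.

H₀: β₁ = -62.7147 vs H₁: β₁ > -62.7147.
t = (b_1 − β₁⁰)/SE = (-44.6684 − (-62.7147)) / 14.1866 = 1.272.
df = n − 2 = 42 − 2 = 40.
One-sided p ≈ 0.1053, which is ≥ 0.1, so fail to reject H₀.
The data do not give significant evidence that the true slope on distance to city center exceeds -62.7147 $ per unit.

t = 1.272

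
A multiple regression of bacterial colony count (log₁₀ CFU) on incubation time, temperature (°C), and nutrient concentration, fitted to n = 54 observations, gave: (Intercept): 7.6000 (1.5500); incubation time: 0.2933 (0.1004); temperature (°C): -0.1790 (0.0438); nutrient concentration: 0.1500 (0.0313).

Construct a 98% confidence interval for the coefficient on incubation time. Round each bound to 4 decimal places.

Read off: b = 0.2933, SE = 0.1004 for incubation time.
df = n − k − 1 = 54 − 3 − 1 = 50.
t* = t_{0.01, 50} = 2.403272.
Margin = t* × SE = 2.403272 × 0.1004 = 0.241289.
CI: 0.2933 ± 0.241289 → (0.0520, 0.5346).

(0.0520, 0.5346)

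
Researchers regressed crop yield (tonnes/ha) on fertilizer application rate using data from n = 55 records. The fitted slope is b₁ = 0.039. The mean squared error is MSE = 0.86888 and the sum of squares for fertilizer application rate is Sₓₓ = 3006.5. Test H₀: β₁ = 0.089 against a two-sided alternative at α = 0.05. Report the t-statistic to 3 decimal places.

t = -2.941

SE(b₁) = √(MSE/Sₓₓ) = √(0.86888/3006.5) = 0.017.
t = (0.039 − 0.089) / 0.017 = -2.941.
df = n − 2 = 53.
Two-sided p ≈ 0.0048, which is < 0.05, so reject H₀.
There is evidence that the true slope on fertilizer application rate differs from 0.089 tonnes/ha per unit.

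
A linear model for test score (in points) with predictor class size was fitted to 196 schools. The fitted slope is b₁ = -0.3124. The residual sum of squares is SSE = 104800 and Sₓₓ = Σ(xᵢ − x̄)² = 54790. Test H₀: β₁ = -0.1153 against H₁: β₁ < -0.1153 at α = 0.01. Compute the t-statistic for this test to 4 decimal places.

t = -1.9850

MSE = SSE/(n − 2) = 104800/194 = 540.206.
SE(b₁) = √(MSE/Sₓₓ) = √(540.206/54790) = 0.0992954.
t = (-0.3124 − (-0.1153)) / 0.0992954 = -1.9850.
df = n − 2 = 194.
One-sided p ≈ 0.0243, which is ≥ 0.01, so fail to reject H₀.
The data do not give significant evidence that the true slope on class size is below -0.1153 points per unit.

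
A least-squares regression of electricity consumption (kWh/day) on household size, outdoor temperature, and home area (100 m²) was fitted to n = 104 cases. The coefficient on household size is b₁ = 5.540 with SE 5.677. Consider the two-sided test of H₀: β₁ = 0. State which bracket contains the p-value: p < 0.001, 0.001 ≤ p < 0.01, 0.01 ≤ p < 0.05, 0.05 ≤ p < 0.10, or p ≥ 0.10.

t = 5.540 / 5.677 = 0.976.
df = n − k − 1 = 104 − 3 − 1 = 100.
Two-sided p = 2·P(T_{100} > |t|) ≈ 0.3315.
So p ≥ 0.10.

p ≥ 0.10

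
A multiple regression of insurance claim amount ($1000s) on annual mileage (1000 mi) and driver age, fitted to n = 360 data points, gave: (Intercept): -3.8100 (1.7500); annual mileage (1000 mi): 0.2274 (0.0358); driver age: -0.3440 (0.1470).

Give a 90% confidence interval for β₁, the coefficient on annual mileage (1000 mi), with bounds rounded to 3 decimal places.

Read off: b = 0.2274, SE = 0.0358 for annual mileage (1000 mi).
df = n − k − 1 = 360 − 2 − 1 = 357.
t* = t_{0.05, 357} = 1.649133.
Margin = t* × SE = 1.649133 × 0.0358 = 0.05904.
CI: 0.2274 ± 0.05904 → (0.168, 0.286).

(0.168, 0.286)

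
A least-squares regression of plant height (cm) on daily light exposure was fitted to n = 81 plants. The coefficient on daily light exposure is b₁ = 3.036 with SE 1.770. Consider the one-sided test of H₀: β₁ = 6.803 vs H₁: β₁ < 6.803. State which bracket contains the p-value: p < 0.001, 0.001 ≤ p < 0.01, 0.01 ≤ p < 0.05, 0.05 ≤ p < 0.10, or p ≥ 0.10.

t = (3.036 − 6.803) / 1.770 = -2.128.
df = n − 2 = 81 − 2 = 79.
One-sided p = P(T_{79} < t) ≈ 0.0182.
So 0.01 ≤ p < 0.05.

0.01 ≤ p < 0.05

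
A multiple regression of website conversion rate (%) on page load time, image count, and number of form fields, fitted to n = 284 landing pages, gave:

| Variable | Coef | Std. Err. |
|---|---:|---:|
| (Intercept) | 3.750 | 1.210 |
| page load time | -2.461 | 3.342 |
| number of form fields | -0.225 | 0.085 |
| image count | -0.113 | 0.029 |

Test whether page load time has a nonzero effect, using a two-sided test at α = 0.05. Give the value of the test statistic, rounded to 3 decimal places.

t = -0.736

Read off: b = -2.461, SE = 3.342 for page load time.
H₀: β₁ = 0 vs H₁: β₁ ≠ 0.
t = -2.461 / 3.342 = -0.736.
df = n − k − 1 = 284 − 3 − 1 = 280.
Two-sided p ≈ 0.4621, which is ≥ 0.05, so fail to reject H₀.
The data do not give significant evidence of an association between page load time and website conversion rate, after adjusting for the other predictors.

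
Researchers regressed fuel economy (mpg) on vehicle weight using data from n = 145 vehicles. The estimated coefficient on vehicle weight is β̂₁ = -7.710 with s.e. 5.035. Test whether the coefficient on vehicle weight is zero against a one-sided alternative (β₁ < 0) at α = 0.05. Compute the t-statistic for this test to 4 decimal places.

H₀: β₁ = 0 vs H₁: β₁ < 0.
t = (β̂₁ − β₁⁰)/SE = -7.710 / 5.035 = -1.5313.
df = n − 2 = 145 − 2 = 143.
One-sided p ≈ 0.0640, which is ≥ 0.05, so fail to reject H₀.
The data do not give significant evidence that the true slope on vehicle weight is negative.

t = -1.5313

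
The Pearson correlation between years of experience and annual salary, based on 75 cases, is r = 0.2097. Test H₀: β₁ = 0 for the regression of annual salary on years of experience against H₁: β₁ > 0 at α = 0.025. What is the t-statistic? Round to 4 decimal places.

t = r·√(n − 2)/√(1 − r²) = 0.2097·√73/√0.956026 = 1.8324.
df = n − 2 = 73.
One-sided p ≈ 0.0355, which is ≥ 0.025, so fail to reject H₀.
The data do not give significant evidence of a linear association between years of experience and annual salary.

t = 1.8324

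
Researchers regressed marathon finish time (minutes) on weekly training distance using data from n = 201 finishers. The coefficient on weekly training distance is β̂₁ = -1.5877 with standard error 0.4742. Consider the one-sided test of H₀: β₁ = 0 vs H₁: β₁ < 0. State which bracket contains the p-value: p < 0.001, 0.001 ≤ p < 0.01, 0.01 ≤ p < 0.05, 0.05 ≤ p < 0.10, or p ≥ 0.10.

p < 0.001

t = -1.5877 / 0.4742 = -3.348.
df = n − 2 = 201 − 2 = 199.
One-sided p = P(T_{199} < t) ≈ 0.0005.
So p < 0.001.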